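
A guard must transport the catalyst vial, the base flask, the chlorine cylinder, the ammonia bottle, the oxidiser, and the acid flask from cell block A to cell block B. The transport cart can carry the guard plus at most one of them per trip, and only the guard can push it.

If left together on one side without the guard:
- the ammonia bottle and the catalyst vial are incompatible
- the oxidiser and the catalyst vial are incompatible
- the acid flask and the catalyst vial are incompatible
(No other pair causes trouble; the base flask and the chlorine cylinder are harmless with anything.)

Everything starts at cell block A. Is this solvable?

Following every safe sequence of crossings from the start, the most of the 6 that can be at cell block B as the transport cart arrives there on crossings 1, 3, 5, 7 is 1, 2, 3, 4 respectively; the best ever achieved is 4 of 6.
From crossing 9 on, no configuration arises that was not already reachable earlier: only 36 distinct safe configurations (who is on which side, and where the transport cart is) can ever be reached, none of them has everyone across, and every continuation just revisits them. So no valid plan exists.

No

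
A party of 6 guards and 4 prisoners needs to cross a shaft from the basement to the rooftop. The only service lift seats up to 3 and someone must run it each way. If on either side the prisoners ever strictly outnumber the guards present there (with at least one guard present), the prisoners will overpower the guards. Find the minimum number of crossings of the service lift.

9

Counting alone: each trip to the rooftop takes at most 3 across and each return brings at least 1 back, so after t trips out (and t−1 returns) at most 3t − (t−1) of the 10 are across; that first reaches 10 at t = 5, so at least 9 crossings are needed.
The plan below uses exactly 9 crossings, so it is optimal:
1. 2 prisoners → the rooftop.  (the basement: 6G 2P; the rooftop: 0G 2P)
2. 1 prisoner ← the basement.  (the basement: 6G 3P; the rooftop: 0G 1P)
3. 3 prisoners → the rooftop.  (the basement: 6G 0P; the rooftop: 0G 4P)
4. 1 prisoner ← the basement.  (the basement: 6G 1P; the rooftop: 0G 3P)
5. 3 guards → the rooftop.  (the basement: 3G 1P; the rooftop: 3G 3P)
6. 1 prisoner ← the basement.  (the basement: 3G 2P; the rooftop: 3G 2P)
7. 1 guard and 2 prisoners → the rooftop.  (the basement: 2G 0P; the rooftop: 4G 4P)
8. 1 prisoner ← the basement.  (the basement: 2G 1P; the rooftop: 4G 3P)
9. 2 guards and 1 prisoner → the rooftop.  (the basement: 0G 0P; the rooftop: 6G 4P)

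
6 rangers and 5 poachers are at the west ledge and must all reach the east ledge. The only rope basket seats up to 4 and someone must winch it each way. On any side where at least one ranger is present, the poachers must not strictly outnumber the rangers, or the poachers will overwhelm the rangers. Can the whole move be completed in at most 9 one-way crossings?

Yes — this plan uses 7 crossings (≤ 9):
1. 2 poachers → the east ledge.  (the west ledge: 6R 3P; the east ledge: 0R 2P)
2. 1 poacher ← the west ledge.  (the west ledge: 6R 4P; the east ledge: 0R 1P)
3. 4 poachers → the east ledge.  (the west ledge: 6R 0P; the east ledge: 0R 5P)
4. 1 poacher ← the west ledge.  (the west ledge: 6R 1P; the east ledge: 0R 4P)
5. 4 rangers → the east ledge.  (the west ledge: 2R 1P; the east ledge: 4R 4P)
6. 1 poacher ← the west ledge.  (the west ledge: 2R 2P; the east ledge: 4R 3P)
7. 2 rangers and 2 poachers → the east ledge.  (the west ledge: 0R 0P; the east ledge: 6R 5P)

Yes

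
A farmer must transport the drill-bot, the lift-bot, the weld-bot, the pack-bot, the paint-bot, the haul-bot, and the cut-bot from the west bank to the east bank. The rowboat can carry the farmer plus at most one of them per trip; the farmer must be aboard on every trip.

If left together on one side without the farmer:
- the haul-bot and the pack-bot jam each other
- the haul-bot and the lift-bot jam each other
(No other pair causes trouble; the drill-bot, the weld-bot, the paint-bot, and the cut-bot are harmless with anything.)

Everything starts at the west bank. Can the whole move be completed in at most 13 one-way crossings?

Counting alone: the farmer can take at most 1 across per trip to the east bank, so moving all 7 needs at least 7 loaded trips out, with a return between consecutive ones — at least 13 crossings.
The safety rule pushes this higher. Following every safe sequence of crossings, the most of the 7 that can be at the east bank as the rowboat arrives there on crossing 13 is 6 — never all 7.
So the move cannot be finished within 13 crossings. (The shortest complete plan takes 15:)
1. Farmer goes to the east bank with the haul-bot.
2. Farmer goes back to the west bank alone.
3. Farmer goes to the east bank with the drill-bot.
4. Farmer goes back to the west bank alone.
5. Farmer goes to the east bank with the lift-bot.
6. Farmer goes back to the west bank with the haul-bot.
7. Farmer goes to the east bank with the pack-bot.
8. Farmer goes back to the west bank alone.
9. Farmer goes to the east bank with the weld-bot.
10. Farmer goes back to the west bank alone.
11. Farmer goes to the east bank with the paint-bot.
12. Farmer goes back to the west bank alone.
13. Farmer goes to the east bank with the cut-bot.
14. Farmer goes back to the west bank alone.
15. Farmer goes to the east bank with the haul-bot.

No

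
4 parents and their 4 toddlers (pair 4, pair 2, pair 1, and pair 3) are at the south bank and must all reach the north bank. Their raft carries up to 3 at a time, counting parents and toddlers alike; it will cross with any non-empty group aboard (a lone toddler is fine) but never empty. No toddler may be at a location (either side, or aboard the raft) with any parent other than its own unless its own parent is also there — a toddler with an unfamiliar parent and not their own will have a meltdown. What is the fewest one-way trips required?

Counting alone: each trip to the north bank takes at most 3 across and each return brings at least 1 back, so after t trips out (and t−1 returns) at most 3t − (t−1) of the 8 are across; that first reaches 8 at t = 4, so at least 7 crossings are needed.
The safety rule pushes this higher. Following every safe sequence of crossings, the most of the 8 that can be at the north bank as the raft arrives there on crossing 7 is 7 — never all 8.
So no plan with fewer than 9 crossings exists, and this one achieves 9:
1. parent 4 and toddler 4 cross → the north bank.
2. parent 4 crosses ← the south bank.
3. parent 2, parent 4, and toddler 2 cross → the north bank.
4. parent 4 and toddler 4 cross ← the south bank.
5. parent 1, parent 3, and parent 4 cross → the north bank.
6. toddler 2 crosses ← the south bank.
7. toddler 2 and toddler 4 cross → the north bank.
8. toddler 4 crosses ← the south bank.
9. toddler 1, toddler 3, and toddler 4 cross → the north bank.

9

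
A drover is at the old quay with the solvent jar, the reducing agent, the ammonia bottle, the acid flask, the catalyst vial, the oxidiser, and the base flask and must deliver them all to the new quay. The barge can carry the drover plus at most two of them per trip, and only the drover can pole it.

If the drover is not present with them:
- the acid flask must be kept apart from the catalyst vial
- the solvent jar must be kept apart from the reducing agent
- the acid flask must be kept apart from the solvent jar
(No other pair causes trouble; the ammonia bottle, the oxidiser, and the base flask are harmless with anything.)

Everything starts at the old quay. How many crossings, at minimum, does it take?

Counting alone: the drover can take at most 2 across per trip to the new quay, so moving all 7 needs at least 4 loaded trips out, with a return between consecutive ones — at least 7 crossings.
The plan below uses exactly 7 crossings, so it is optimal:
1. Drover goes to the new quay with the acid flask and the solvent jar.
2. Drover goes back to the old quay with the solvent jar.
3. Drover goes to the new quay with the ammonia bottle and the reducing agent.
4. Drover goes back to the old quay alone.
5. Drover goes to the new quay with the base flask and the oxidiser.
6. Drover goes back to the old quay alone.
7. Drover goes to the new quay with the catalyst vial and the solvent jar.

7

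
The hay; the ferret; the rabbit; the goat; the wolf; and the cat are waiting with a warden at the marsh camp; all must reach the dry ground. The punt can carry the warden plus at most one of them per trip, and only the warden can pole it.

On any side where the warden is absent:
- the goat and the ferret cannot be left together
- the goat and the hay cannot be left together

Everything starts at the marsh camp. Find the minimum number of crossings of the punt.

13

Counting alone: the warden can take at most 1 across per trip to the dry ground, so moving all 6 needs at least 6 loaded trips out, with a return between consecutive ones — at least 11 crossings.
The safety rule pushes this higher. Following every safe sequence of crossings, the most of the 6 that can be at the dry ground as the punt arrives there on crossing 11 is 5 — never all 6.
So no plan with fewer than 13 crossings exists, and this one achieves 13:
1. Warden goes to the dry ground with the goat.  [the marsh camp: the cat, the ferret, the hay, the rabbit, the wolf | the dry ground: the goat]
2. Warden goes back to the marsh camp alone.  [the marsh camp: the cat, the ferret, the hay, the rabbit, the wolf | the dry ground: the goat]
3. Warden goes to the dry ground with the hay.  [the marsh camp: the cat, the ferret, the rabbit, the wolf | the dry ground: the goat, the hay]
4. Warden goes back to the marsh camp with the goat.  [the marsh camp: the cat, the ferret, the goat, the rabbit, the wolf | the dry ground: the hay]
5. Warden goes to the dry ground with the ferret.  [the marsh camp: the cat, the goat, the rabbit, the wolf | the dry ground: the ferret, the hay]
6. Warden goes back to the marsh camp alone.  [the marsh camp: the cat, the goat, the rabbit, the wolf | the dry ground: the ferret, the hay]
7. Warden goes to the dry ground with the rabbit.  [the marsh camp: the cat, the goat, the wolf | the dry ground: the ferret, the hay, the rabbit]
8. Warden goes back to the marsh camp alone.  [the marsh camp: the cat, the goat, the wolf | the dry ground: the ferret, the hay, the rabbit]
9. Warden goes to the dry ground with the wolf.  [the marsh camp: the cat, the goat | the dry ground: the ferret, the hay, the rabbit, the wolf]
10. Warden goes back to the marsh camp alone.  [the marsh camp: the cat, the goat | the dry ground: the ferret, the hay, the rabbit, the wolf]
11. Warden goes to the dry ground with the cat.  [the marsh camp: the goat | the dry ground: the cat, the ferret, the hay, the rabbit, the wolf]
12. Warden goes back to the marsh camp alone.  [the marsh camp: the goat | the dry ground: the cat, the ferret, the hay, the rabbit, the wolf]
13. Warden goes to the dry ground with the goat.  [the marsh camp: — | the dry ground: the cat, the ferret, the goat, the hay, the rabbit, the wolf]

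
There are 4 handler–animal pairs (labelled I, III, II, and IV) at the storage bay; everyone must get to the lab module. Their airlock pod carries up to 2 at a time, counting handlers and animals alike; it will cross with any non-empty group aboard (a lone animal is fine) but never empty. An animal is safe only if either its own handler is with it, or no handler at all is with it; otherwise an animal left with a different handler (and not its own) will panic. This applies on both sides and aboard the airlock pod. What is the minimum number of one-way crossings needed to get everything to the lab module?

impossible

Following every safe sequence of crossings from the start, the most of the 8 that can be at the lab module as the airlock pod arrives there on crossings 1, 3, 5 is 2, 3, 4 respectively; the best ever achieved is 4 of 8.
From crossing 7 on, no configuration arises that was not already reachable earlier: only 44 distinct safe configurations (who is on which side, and where the airlock pod is) can ever be reached, none of them has everyone across, and every continuation just revisits them. So no valid plan exists.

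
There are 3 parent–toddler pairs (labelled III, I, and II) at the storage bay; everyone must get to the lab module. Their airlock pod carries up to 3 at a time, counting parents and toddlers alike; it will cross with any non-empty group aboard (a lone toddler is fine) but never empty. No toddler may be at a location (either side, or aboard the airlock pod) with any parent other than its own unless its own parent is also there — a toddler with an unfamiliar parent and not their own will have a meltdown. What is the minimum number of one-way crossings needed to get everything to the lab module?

Counting alone: each trip to the lab module takes at most 3 across and each return brings at least 1 back, so after t trips out (and t−1 returns) at most 3t − (t−1) of the 6 are across; that first reaches 6 at t = 3, so at least 5 crossings are needed.
The plan below uses exactly 5 crossings, so it is optimal:
1. parent III and toddler III cross → the lab module.
2. parent III crosses ← the storage bay.
3. parent I, parent II, and parent III cross → the lab module.
4. toddler III crosses ← the storage bay.
5. toddler I, toddler II, and toddler III cross → the lab module.

5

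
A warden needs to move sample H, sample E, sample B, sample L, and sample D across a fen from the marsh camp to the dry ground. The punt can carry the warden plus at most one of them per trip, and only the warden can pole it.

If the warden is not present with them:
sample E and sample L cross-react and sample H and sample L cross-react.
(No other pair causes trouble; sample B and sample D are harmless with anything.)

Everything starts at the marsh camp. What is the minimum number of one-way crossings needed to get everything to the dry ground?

11

Counting alone: the warden can take at most 1 across per trip to the dry ground, so moving all 5 needs at least 5 loaded trips out, with a return between consecutive ones — at least 9 crossings.
The safety rule pushes this higher. Following every safe sequence of crossings, the most of the 5 that can be at the dry ground as the punt arrives there on crossing 9 is 4 — never all 5.
So no plan with fewer than 11 crossings exists, and this one achieves 11:
1. Warden goes to the dry ground with sample L.
2. Warden goes back to the marsh camp alone.
3. Warden goes to the dry ground with sample H.
4. Warden goes back to the marsh camp with sample L.
5. Warden goes to the dry ground with sample E.
6. Warden goes back to the marsh camp alone.
7. Warden goes to the dry ground with sample B.
8. Warden goes back to the marsh camp alone.
9. Warden goes to the dry ground with sample D.
10. Warden goes back to the marsh camp alone.
11. Warden goes to the dry ground with sample L.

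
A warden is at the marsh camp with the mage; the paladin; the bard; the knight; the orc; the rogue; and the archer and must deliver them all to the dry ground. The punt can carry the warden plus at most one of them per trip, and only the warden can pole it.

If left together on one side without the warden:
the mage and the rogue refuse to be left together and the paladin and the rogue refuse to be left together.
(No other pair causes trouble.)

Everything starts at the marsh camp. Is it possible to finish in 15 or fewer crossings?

Yes

Yes — this plan uses 15 crossings (≤ 15):
1. Warden goes to the dry ground with the rogue.  [the marsh camp: the archer, the bard, the knight, the mage, the orc, the paladin | the dry ground: the rogue]
2. Warden goes back to the marsh camp alone.  [the marsh camp: the archer, the bard, the knight, the mage, the orc, the paladin | the dry ground: the rogue]
3. Warden goes to the dry ground with the mage.  [the marsh camp: the archer, the bard, the knight, the orc, the paladin | the dry ground: the mage, the rogue]
4. Warden goes back to the marsh camp with the rogue.  [the marsh camp: the archer, the bard, the knight, the orc, the paladin, the rogue | the dry ground: the mage]
5. Warden goes to the dry ground with the paladin.  [the marsh camp: the archer, the bard, the knight, the orc, the rogue | the dry ground: the mage, the paladin]
6. Warden goes back to the marsh camp alone.  [the marsh camp: the archer, the bard, the knight, the orc, the rogue | the dry ground: the mage, the paladin]
7. Warden goes to the dry ground with the bard.  [the marsh camp: the archer, the knight, the orc, the rogue | the dry ground: the bard, the mage, the paladin]
8. Warden goes back to the marsh camp alone.  [the marsh camp: the archer, the knight, the orc, the rogue | the dry ground: the bard, the mage, the paladin]
9. Warden goes to the dry ground with the knight.  [the marsh camp: the archer, the orc, the rogue | the dry ground: the bard, the knight, the mage, the paladin]
10. Warden goes back to the marsh camp alone.  [the marsh camp: the archer, the orc, the rogue | the dry ground: the bard, the knight, the mage, the paladin]
11. Warden goes to the dry ground with the orc.  [the marsh camp: the archer, the rogue | the dry ground: the bard, the knight, the mage, the orc, the paladin]
12. Warden goes back to the marsh camp alone.  [the marsh camp: the archer, the rogue | the dry ground: the bard, the knight, the mage, the orc, the paladin]
13. Warden goes to the dry ground with the archer.  [the marsh camp: the rogue | the dry ground: the archer, the bard, the knight, the mage, the orc, the paladin]
14. Warden goes back to the marsh camp alone.  [the marsh camp: the rogue | the dry ground: the archer, the bard, the knight, the mage, the orc, the paladin]
15. Warden goes to the dry ground with the rogue.  [the marsh camp: — | the dry ground: the archer, the bard, the knight, the mage, the orc, the paladin, the rogue]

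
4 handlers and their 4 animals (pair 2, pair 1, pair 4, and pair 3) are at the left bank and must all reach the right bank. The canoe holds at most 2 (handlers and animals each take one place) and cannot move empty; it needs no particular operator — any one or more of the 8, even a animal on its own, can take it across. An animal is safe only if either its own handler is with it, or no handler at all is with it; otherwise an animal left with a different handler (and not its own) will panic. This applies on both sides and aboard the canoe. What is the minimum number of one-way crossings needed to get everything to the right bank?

Following every safe sequence of crossings from the start, the most of the 8 that can be at the right bank as the canoe arrives there on crossings 1, 3, 5 is 2, 3, 4 respectively; the best ever achieved is 4 of 8.
From crossing 7 on, no configuration arises that was not already reachable earlier: only 44 distinct safe configurations (who is on which side, and where the canoe is) can ever be reached, none of them has everyone across, and every continuation just revisits them. So no valid plan exists.

impossible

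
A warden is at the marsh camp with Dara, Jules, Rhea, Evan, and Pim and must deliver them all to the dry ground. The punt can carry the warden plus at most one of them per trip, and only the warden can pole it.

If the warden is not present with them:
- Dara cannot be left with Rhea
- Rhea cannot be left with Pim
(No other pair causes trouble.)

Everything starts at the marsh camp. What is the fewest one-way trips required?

11

Counting alone: the warden can take at most 1 across per trip to the dry ground, so moving all 5 needs at least 5 loaded trips out, with a return between consecutive ones — at least 9 crossings.
The safety rule pushes this higher. Following every safe sequence of crossings, the most of the 5 that can be at the dry ground as the punt arrives there on crossing 9 is 4 — never all 5.
So no plan with fewer than 11 crossings exists, and this one achieves 11:
1. Warden goes to the dry ground with Rhea.  [the marsh camp: Dara, Evan, Jules, Pim | the dry ground: Rhea]
2. Warden goes back to the marsh camp alone.  [the marsh camp: Dara, Evan, Jules, Pim | the dry ground: Rhea]
3. Warden goes to the dry ground with Dara.  [the marsh camp: Evan, Jules, Pim | the dry ground: Dara, Rhea]
4. Warden goes back to the marsh camp with Rhea.  [the marsh camp: Evan, Jules, Pim, Rhea | the dry ground: Dara]
5. Warden goes to the dry ground with Pim.  [the marsh camp: Evan, Jules, Rhea | the dry ground: Dara, Pim]
6. Warden goes back to the marsh camp alone.  [the marsh camp: Evan, Jules, Rhea | the dry ground: Dara, Pim]
7. Warden goes to the dry ground with Jules.  [the marsh camp: Evan, Rhea | the dry ground: Dara, Jules, Pim]
8. Warden goes back to the marsh camp alone.  [the marsh camp: Evan, Rhea | the dry ground: Dara, Jules, Pim]
9. Warden goes to the dry ground with Evan.  [the marsh camp: Rhea | the dry ground: Dara, Evan, Jules, Pim]
10. Warden goes back to the marsh camp alone.  [the marsh camp: Rhea | the dry ground: Dara, Evan, Jules, Pim]
11. Warden goes to the dry ground with Rhea.  [the marsh camp: — | the dry ground: Dara, Evan, Jules, Pim, Rhea]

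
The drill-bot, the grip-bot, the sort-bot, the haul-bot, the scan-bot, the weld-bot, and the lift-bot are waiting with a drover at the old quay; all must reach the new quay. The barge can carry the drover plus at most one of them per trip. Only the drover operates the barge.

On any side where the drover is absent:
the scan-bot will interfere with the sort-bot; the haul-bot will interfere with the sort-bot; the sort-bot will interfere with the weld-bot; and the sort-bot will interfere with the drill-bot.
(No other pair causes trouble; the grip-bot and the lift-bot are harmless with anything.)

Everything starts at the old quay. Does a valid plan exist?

No

Following every safe sequence of crossings from the start, the most of the 7 that can be at the new quay as the barge arrives there on crossings 1, 3, 5, 7 is 1, 2, 3, 4 respectively; the best ever achieved is 4 of 7.
From crossing 9 on, no configuration arises that was not already reachable earlier: only 44 distinct safe configurations (who is on which side, and where the barge is) can ever be reached, none of them has everyone across, and every continuation just revisits them. So no valid plan exists.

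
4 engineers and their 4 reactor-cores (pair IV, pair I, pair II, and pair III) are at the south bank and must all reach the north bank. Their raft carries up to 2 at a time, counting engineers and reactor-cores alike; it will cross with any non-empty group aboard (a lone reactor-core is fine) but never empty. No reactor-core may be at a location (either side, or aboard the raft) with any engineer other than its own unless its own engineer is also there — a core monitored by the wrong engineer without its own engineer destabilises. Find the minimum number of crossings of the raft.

impossible

Following every safe sequence of crossings from the start, the most of the 8 that can be at the north bank as the raft arrives there on crossings 1, 3, 5 is 2, 3, 4 respectively; the best ever achieved is 4 of 8.
From crossing 7 on, no configuration arises that was not already reachable earlier: only 44 distinct safe configurations (who is on which side, and where the raft is) can ever be reached, none of them has everyone across, and every continuation just revisits them. So no valid plan exists.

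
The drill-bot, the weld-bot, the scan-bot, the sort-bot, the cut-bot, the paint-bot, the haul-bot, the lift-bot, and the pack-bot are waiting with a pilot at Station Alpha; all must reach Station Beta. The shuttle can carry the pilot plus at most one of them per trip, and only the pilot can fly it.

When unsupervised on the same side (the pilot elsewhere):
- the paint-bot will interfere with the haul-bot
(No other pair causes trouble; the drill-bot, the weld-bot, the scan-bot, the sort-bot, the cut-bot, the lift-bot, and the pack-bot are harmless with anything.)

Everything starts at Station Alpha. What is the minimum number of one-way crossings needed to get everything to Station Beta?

17

Counting alone: the pilot can take at most 1 across per trip to Station Beta, so moving all 9 needs at least 9 loaded trips out, with a return between consecutive ones — at least 17 crossings.
The plan below uses exactly 17 crossings, so it is optimal:
1. Pilot goes to Station Beta with the paint-bot.
2. Pilot goes back to Station Alpha alone.
3. Pilot goes to Station Beta with the drill-bot.
4. Pilot goes back to Station Alpha alone.
5. Pilot goes to Station Beta with the weld-bot.
6. Pilot goes back to Station Alpha alone.
7. Pilot goes to Station Beta with the scan-bot.
8. Pilot goes back to Station Alpha alone.
9. Pilot goes to Station Beta with the sort-bot.
10. Pilot goes back to Station Alpha alone.
11. Pilot goes to Station Beta with the cut-bot.
12. Pilot goes back to Station Alpha alone.
13. Pilot goes to Station Beta with the lift-bot.
14. Pilot goes back to Station Alpha alone.
15. Pilot goes to Station Beta with the pack-bot.
16. Pilot goes back to Station Alpha alone.
17. Pilot goes to Station Beta with the haul-bot.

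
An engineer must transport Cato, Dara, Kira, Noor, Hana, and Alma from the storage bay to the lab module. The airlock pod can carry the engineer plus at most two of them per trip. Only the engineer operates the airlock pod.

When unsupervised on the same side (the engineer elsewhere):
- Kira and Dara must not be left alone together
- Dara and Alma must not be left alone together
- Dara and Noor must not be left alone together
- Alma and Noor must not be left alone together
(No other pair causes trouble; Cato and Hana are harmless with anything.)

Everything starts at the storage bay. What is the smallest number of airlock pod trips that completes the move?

9

Counting alone: the engineer can take at most 2 across per trip to the lab module, so moving all 6 needs at least 3 loaded trips out, with a return between consecutive ones — at least 5 crossings.
The safety rule pushes this higher. Following every safe sequence of crossings, the most of the 6 that can be at the lab module as the airlock pod arrives there on crossings 5, 7 is 4, 5 respectively — never all 6.
So no plan with fewer than 9 crossings exists, and this one achieves 9:
1. Engineer goes to the lab module with Dara and Noor.  [the storage bay: Alma, Cato, Hana, Kira | the lab module: Dara, Noor]
2. Engineer goes back to the storage bay with Dara.  [the storage bay: Alma, Cato, Dara, Hana, Kira | the lab module: Noor]
3. Engineer goes to the lab module with Cato and Dara.  [the storage bay: Alma, Hana, Kira | the lab module: Cato, Dara, Noor]
4. Engineer goes back to the storage bay with Dara.  [the storage bay: Alma, Dara, Hana, Kira | the lab module: Cato, Noor]
5. Engineer goes to the lab module with Dara and Kira.  [the storage bay: Alma, Hana | the lab module: Cato, Dara, Kira, Noor]
6. Engineer goes back to the storage bay with Dara.  [the storage bay: Alma, Dara, Hana | the lab module: Cato, Kira, Noor]
7. Engineer goes to the lab module with Dara and Hana.  [the storage bay: Alma | the lab module: Cato, Dara, Hana, Kira, Noor]
8. Engineer goes back to the storage bay with Dara.  [the storage bay: Alma, Dara | the lab module: Cato, Hana, Kira, Noor]
9. Engineer goes to the lab module with Alma and Dara.  [the storage bay: — | the lab module: Alma, Cato, Dara, Hana, Kira, Noor]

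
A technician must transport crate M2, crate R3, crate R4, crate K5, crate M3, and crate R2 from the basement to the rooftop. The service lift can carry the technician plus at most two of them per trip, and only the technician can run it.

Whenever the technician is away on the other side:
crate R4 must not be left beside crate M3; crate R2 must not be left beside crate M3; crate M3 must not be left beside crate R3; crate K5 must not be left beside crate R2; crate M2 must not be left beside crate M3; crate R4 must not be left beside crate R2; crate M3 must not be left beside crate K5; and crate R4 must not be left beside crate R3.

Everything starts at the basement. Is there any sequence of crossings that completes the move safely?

No

Whatever the first load, the items left behind include a forbidden pair without the technician. No opening move is safe, so no plan exists.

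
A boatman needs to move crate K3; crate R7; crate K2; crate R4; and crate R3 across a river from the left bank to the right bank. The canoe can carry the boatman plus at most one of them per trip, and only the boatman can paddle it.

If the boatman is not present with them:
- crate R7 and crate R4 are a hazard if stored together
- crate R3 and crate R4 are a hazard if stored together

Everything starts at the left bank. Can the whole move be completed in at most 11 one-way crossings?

Yes — this plan uses 11 crossings (≤ 11):
1. Boatman goes to the right bank with crate R4.
2. Boatman goes back to the left bank alone.
3. Boatman goes to the right bank with crate K3.
4. Boatman goes back to the left bank alone.
5. Boatman goes to the right bank with crate R7.
6. Boatman goes back to the left bank with crate R4.
7. Boatman goes to the right bank with crate R3.
8. Boatman goes back to the left bank alone.
9. Boatman goes to the right bank with crate K2.
10. Boatman goes back to the left bank alone.
11. Boatman goes to the right bank with crate R4.

Yes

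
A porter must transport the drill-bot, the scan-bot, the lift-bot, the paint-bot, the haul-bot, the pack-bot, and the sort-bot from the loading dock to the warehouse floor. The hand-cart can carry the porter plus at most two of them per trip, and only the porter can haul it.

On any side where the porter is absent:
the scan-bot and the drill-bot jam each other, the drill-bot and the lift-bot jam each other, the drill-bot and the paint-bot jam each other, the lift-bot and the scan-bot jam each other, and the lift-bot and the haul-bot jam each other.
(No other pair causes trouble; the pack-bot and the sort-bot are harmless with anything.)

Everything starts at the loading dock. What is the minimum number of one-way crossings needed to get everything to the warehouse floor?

Counting alone: the porter can take at most 2 across per trip to the warehouse floor, so moving all 7 needs at least 4 loaded trips out, with a return between consecutive ones — at least 7 crossings.
The safety rule pushes this higher. Following every safe sequence of crossings, the most of the 7 that can be at the warehouse floor as the hand-cart arrives there on crossings 7, 9 is 5, 6 respectively — never all 7.
So no plan with fewer than 11 crossings exists, and this one achieves 11:
1. Porter goes to the warehouse floor with the drill-bot and the lift-bot.  [the loading dock: the haul-bot, the pack-bot, the paint-bot, the scan-bot, the sort-bot | the warehouse floor: the drill-bot, the lift-bot]
2. Porter goes back to the loading dock with the drill-bot.  [the loading dock: the drill-bot, the haul-bot, the pack-bot, the paint-bot, the scan-bot, the sort-bot | the warehouse floor: the lift-bot]
3. Porter goes to the warehouse floor with the drill-bot and the paint-bot.  [the loading dock: the haul-bot, the pack-bot, the scan-bot, the sort-bot | the warehouse floor: the drill-bot, the lift-bot, the paint-bot]
4. Porter goes back to the loading dock with the drill-bot.  [the loading dock: the drill-bot, the haul-bot, the pack-bot, the scan-bot, the sort-bot | the warehouse floor: the lift-bot, the paint-bot]
5. Porter goes to the warehouse floor with the drill-bot and the pack-bot.  [the loading dock: the haul-bot, the scan-bot, the sort-bot | the warehouse floor: the drill-bot, the lift-bot, the pack-bot, the paint-bot]
6. Porter goes back to the loading dock with the drill-bot.  [the loading dock: the drill-bot, the haul-bot, the scan-bot, the sort-bot | the warehouse floor: the lift-bot, the pack-bot, the paint-bot]
7. Porter goes to the warehouse floor with the drill-bot and the sort-bot.  [the loading dock: the haul-bot, the scan-bot | the warehouse floor: the drill-bot, the lift-bot, the pack-bot, the paint-bot, the sort-bot]
8. Porter goes back to the loading dock with the drill-bot.  [the loading dock: the drill-bot, the haul-bot, the scan-bot | the warehouse floor: the lift-bot, the pack-bot, the paint-bot, the sort-bot]
9. Porter goes to the warehouse floor with the haul-bot and the scan-bot.  [the loading dock: the drill-bot | the warehouse floor: the haul-bot, the lift-bot, the pack-bot, the paint-bot, the scan-bot, the sort-bot]
10. Porter goes back to the loading dock with the lift-bot.  [the loading dock: the drill-bot, the lift-bot | the warehouse floor: the haul-bot, the pack-bot, the paint-bot, the scan-bot, the sort-bot]
11. Porter goes to the warehouse floor with the drill-bot and the lift-bot.  [the loading dock: — | the warehouse floor: the drill-bot, the haul-bot, the lift-bot, the pack-bot, the paint-bot, the scan-bot, the sort-bot]

11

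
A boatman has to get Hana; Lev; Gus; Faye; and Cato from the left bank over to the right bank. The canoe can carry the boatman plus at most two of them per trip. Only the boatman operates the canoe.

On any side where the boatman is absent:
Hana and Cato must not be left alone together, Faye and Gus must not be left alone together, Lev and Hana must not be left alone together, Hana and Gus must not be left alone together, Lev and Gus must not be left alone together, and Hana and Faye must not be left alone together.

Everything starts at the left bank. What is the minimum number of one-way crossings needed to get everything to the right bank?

7

Counting alone: the boatman can take at most 2 across per trip to the right bank, so moving all 5 needs at least 3 loaded trips out, with a return between consecutive ones — at least 5 crossings.
The safety rule pushes this higher. Following every safe sequence of crossings, the most of the 5 that can be at the right bank as the canoe arrives there on crossing 5 is 4 — never all 5.
So no plan with fewer than 7 crossings exists, and this one achieves 7:
1. Boatman goes to the right bank with Gus and Hana.
2. Boatman goes back to the left bank with Hana.
3. Boatman goes to the right bank with Cato and Hana.
4. Boatman goes back to the left bank with Hana.
5. Boatman goes to the right bank with Faye and Lev.
6. Boatman goes back to the left bank with Gus.
7. Boatman goes to the right bank with Gus and Hana.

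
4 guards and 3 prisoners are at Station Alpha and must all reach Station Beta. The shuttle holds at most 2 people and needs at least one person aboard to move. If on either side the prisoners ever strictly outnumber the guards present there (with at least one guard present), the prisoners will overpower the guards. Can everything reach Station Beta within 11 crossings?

Yes

Yes — this plan uses 11 crossings (≤ 11):
1. 2 prisoners → Station Beta.  (Station Alpha: 4G 1P; Station Beta: 0G 2P)
2. 1 prisoner ← Station Alpha.  (Station Alpha: 4G 2P; Station Beta: 0G 1P)
3. 2 prisoners → Station Beta.  (Station Alpha: 4G 0P; Station Beta: 0G 3P)
4. 1 prisoner ← Station Alpha.  (Station Alpha: 4G 1P; Station Beta: 0G 2P)
5. 2 guards → Station Beta.  (Station Alpha: 2G 1P; Station Beta: 2G 2P)
6. 1 prisoner ← Station Alpha.  (Station Alpha: 2G 2P; Station Beta: 2G 1P)
7. 1 guard and 1 prisoner → Station Beta.  (Station Alpha: 1G 1P; Station Beta: 3G 2P)
8. 1 guard ← Station Alpha.  (Station Alpha: 2G 1P; Station Beta: 2G 2P)
9. 1 guard and 1 prisoner → Station Beta.  (Station Alpha: 1G 0P; Station Beta: 3G 3P)
10. 1 prisoner ← Station Alpha.  (Station Alpha: 1G 1P; Station Beta: 3G 2P)
11. 1 guard and 1 prisoner → Station Beta.  (Station Alpha: 0G 0P; Station Beta: 4G 3P)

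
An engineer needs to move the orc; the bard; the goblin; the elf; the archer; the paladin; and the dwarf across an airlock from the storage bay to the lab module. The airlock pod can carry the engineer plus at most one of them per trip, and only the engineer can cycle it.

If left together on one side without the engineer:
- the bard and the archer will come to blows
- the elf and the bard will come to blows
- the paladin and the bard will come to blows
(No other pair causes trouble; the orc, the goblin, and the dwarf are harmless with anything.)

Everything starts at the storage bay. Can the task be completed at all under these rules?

No

Following every safe sequence of crossings from the start, the most of the 7 that can be at the lab module as the airlock pod arrives there on crossings 1, 3, 5, 7, 9 is 1, 2, 3, 4, 5 respectively; the best ever achieved is 5 of 7.
From crossing 11 on, no configuration arises that was not already reachable earlier: only 72 distinct safe configurations (who is on which side, and where the airlock pod is) can ever be reached, none of them has everyone across, and every continuation just revisits them. So no valid plan exists.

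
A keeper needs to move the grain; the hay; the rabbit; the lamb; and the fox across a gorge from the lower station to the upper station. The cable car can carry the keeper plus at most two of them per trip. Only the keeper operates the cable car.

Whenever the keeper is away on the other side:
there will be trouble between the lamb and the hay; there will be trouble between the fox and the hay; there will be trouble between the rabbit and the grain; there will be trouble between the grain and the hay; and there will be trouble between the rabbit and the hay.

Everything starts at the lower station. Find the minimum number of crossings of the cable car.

7

Counting alone: the keeper can take at most 2 across per trip to the upper station, so moving all 5 needs at least 3 loaded trips out, with a return between consecutive ones — at least 5 crossings.
The safety rule pushes this higher. Following every safe sequence of crossings, the most of the 5 that can be at the upper station as the cable car arrives there on crossing 5 is 4 — never all 5.
So no plan with fewer than 7 crossings exists, and this one achieves 7:
1. Keeper goes to the upper station with the grain and the hay.  [the lower station: the fox, the lamb, the rabbit | the upper station: the grain, the hay]
2. Keeper goes back to the lower station with the grain.  [the lower station: the fox, the grain, the lamb, the rabbit | the upper station: the hay]
3. Keeper goes to the upper station with the grain and the lamb.  [the lower station: the fox, the rabbit | the upper station: the grain, the hay, the lamb]
4. Keeper goes back to the lower station with the hay.  [the lower station: the fox, the hay, the rabbit | the upper station: the grain, the lamb]
5. Keeper goes to the upper station with the fox and the hay.  [the lower station: the rabbit | the upper station: the fox, the grain, the hay, the lamb]
6. Keeper goes back to the lower station with the hay.  [the lower station: the hay, the rabbit | the upper station: the fox, the grain, the lamb]
7. Keeper goes to the upper station with the hay and the rabbit.  [the lower station: — | the upper station: the fox, the grain, the hay, the lamb, the rabbit]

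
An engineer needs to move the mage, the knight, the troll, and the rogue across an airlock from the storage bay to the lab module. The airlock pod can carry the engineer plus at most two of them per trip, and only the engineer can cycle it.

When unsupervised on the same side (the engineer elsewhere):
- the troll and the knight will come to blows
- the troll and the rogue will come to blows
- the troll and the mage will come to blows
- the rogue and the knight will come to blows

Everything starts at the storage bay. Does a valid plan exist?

1. Engineer goes to the lab module with the knight and the troll.
2. Engineer goes back to the storage bay with the knight.
3. Engineer goes to the lab module with the knight and the mage.
4. Engineer goes back to the storage bay with the troll.
5. Engineer goes to the lab module with the rogue and the troll.

Yes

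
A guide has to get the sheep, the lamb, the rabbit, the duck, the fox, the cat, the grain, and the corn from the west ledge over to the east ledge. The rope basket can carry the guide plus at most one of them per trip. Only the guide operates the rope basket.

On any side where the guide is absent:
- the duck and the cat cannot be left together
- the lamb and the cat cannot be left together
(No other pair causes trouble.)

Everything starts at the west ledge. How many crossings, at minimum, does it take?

Counting alone: the guide can take at most 1 across per trip to the east ledge, so moving all 8 needs at least 8 loaded trips out, with a return between consecutive ones — at least 15 crossings.
The safety rule pushes this higher. Following every safe sequence of crossings, the most of the 8 that can be at the east ledge as the rope basket arrives there on crossing 15 is 7 — never all 8.
So no plan with fewer than 17 crossings exists, and this one achieves 17:
1. Guide goes to the east ledge with the cat.  [the west ledge: the corn, the duck, the fox, the grain, the lamb, the rabbit, the sheep | the east ledge: the cat]
2. Guide goes back to the west ledge alone.  [the west ledge: the corn, the duck, the fox, the grain, the lamb, the rabbit, the sheep | the east ledge: the cat]
3. Guide goes to the east ledge with the sheep.  [the west ledge: the corn, the duck, the fox, the grain, the lamb, the rabbit | the east ledge: the cat, the sheep]
4. Guide goes back to the west ledge alone.  [the west ledge: the corn, the duck, the fox, the grain, the lamb, the rabbit | the east ledge: the cat, the sheep]
5. Guide goes to the east ledge with the lamb.  [the west ledge: the corn, the duck, the fox, the grain, the rabbit | the east ledge: the cat, the lamb, the sheep]
6. Guide goes back to the west ledge with the cat.  [the west ledge: the cat, the corn, the duck, the fox, the grain, the rabbit | the east ledge: the lamb, the sheep]
7. Guide goes to the east ledge with the duck.  [the west ledge: the cat, the corn, the fox, the grain, the rabbit | the east ledge: the duck, the lamb, the sheep]
8. Guide goes back to the west ledge alone.  [the west ledge: the cat, the corn, the fox, the grain, the rabbit | the east ledge: the duck, the lamb, the sheep]
9. Guide goes to the east ledge with the rabbit.  [the west ledge: the cat, the corn, the fox, the grain | the east ledge: the duck, the lamb, the rabbit, the sheep]
10. Guide goes back to the west ledge alone.  [the west ledge: the cat, the corn, the fox, the grain | the east ledge: the duck, the lamb, the rabbit, the sheep]
11. Guide goes to the east ledge with the fox.  [the west ledge: the cat, the corn, the grain | the east ledge: the duck, the fox, the lamb, the rabbit, the sheep]
12. Guide goes back to the west ledge alone.  [the west ledge: the cat, the corn, the grain | the east ledge: the duck, the fox, the lamb, the rabbit, the sheep]
13. Guide goes to the east ledge with the grain.  [the west ledge: the cat, the corn | the east ledge: the duck, the fox, the grain, the lamb, the rabbit, the sheep]
14. Guide goes back to the west ledge alone.  [the west ledge: the cat, the corn | the east ledge: the duck, the fox, the grain, the lamb, the rabbit, the sheep]
15. Guide goes to the east ledge with the corn.  [the west ledge: the cat | the east ledge: the corn, the duck, the fox, the grain, the lamb, the rabbit, the sheep]
16. Guide goes back to the west ledge alone.  [the west ledge: the cat | the east ledge: the corn, the duck, the fox, the grain, the lamb, the rabbit, the sheep]
17. Guide goes to the east ledge with the cat.  [the west ledge: — | the east ledge: the cat, the corn, the duck, the fox, the grain, the lamb, the rabbit, the sheep]

17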